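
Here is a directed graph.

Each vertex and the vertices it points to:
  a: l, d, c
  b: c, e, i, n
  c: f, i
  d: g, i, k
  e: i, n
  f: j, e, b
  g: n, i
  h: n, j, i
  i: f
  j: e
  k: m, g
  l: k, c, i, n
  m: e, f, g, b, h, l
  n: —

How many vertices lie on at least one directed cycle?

A vertex is on a directed cycle iff it belongs to a strongly connected component of size ≥ 2 (or has a self-loop).
The vertices on cycles are {b, c, e, f, i, j, k, l, m} — 9 in total.

9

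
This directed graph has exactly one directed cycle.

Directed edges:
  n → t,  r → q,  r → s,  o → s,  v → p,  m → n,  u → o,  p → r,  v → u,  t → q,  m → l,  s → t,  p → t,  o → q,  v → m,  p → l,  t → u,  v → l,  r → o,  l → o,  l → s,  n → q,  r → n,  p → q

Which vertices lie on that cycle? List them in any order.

DFS with gray/black marking from u:
u gray
  o gray
    s gray
      t gray
        t→u: u is gray → back edge
Back edge closes the cycle u → o → s → t → u; its vertices are {o, s, t, u}.

o, s, t, u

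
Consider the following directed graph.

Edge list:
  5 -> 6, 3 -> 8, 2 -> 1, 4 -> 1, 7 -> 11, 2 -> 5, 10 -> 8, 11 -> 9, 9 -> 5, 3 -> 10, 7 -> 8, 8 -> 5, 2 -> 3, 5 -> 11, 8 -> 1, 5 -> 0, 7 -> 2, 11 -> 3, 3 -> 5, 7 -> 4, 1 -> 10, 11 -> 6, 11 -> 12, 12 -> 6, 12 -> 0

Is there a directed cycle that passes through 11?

Yes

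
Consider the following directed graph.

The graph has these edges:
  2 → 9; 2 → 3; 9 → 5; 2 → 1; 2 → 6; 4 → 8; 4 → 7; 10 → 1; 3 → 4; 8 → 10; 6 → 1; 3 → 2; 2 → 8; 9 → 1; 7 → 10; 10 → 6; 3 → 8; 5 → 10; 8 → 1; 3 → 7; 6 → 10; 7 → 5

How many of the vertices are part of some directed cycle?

4

A vertex is on a directed cycle iff it belongs to a strongly connected component of size ≥ 2 (or has a self-loop).
The vertices on cycles are {2, 3, 6, 10} — 4 in total.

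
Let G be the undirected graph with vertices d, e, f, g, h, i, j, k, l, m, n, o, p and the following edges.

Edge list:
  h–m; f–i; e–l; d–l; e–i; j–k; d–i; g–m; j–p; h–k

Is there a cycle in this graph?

DFS, tracking each vertex's parent; an edge to a visited non-parent vertex closes a cycle.
Start from m:
visit m (parent –)
  visit h (parent m)
    h–m: parent, skip
    visit k (parent h)
      visit j (parent k)
        visit p (parent j)
          p–j: parent, skip
        j–k: parent, skip
      k–h: parent, skip
  visit g (parent m)
    g–m: parent, skip
visit d (parent –)
  visit l (parent d)
    l–d: parent, skip
    visit e (parent l)
      visit i (parent e)
        visit f (parent i)
          f–i: parent, skip
        i–d: d visited and ≠ parent → cycle
Cycle: d – l – e – i – d.

Yes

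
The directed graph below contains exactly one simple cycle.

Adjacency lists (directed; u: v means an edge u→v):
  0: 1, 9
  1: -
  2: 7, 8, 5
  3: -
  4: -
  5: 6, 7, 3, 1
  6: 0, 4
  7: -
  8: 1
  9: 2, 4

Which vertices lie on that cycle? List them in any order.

DFS with gray/black marking from 2:
2 gray
  7 gray
  7 black
  8 gray
    1 gray
    1 black
  8 black
  5 gray
    6 gray
      0 gray
        0→1: 1 black — skip
        9 gray
          9→2: 2 is gray → back edge
Back edge closes the cycle 2 → 5 → 6 → 0 → 9 → 2; its vertices are {0, 2, 5, 6, 9}.

0, 2, 5, 6, 9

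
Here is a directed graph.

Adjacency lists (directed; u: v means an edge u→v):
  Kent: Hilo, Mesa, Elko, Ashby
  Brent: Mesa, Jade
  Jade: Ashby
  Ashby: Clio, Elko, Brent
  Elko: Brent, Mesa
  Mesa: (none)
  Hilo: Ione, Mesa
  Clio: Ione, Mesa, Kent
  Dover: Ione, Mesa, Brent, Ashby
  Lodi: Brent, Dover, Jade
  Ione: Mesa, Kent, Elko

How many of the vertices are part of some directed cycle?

A vertex is on a directed cycle iff it belongs to a strongly connected component of size ≥ 2 (or has a self-loop).
The vertices on cycles are {Clio, Elko, Hilo, Ione, Jade, Kent, Ashby, Brent} — 8 in total.

8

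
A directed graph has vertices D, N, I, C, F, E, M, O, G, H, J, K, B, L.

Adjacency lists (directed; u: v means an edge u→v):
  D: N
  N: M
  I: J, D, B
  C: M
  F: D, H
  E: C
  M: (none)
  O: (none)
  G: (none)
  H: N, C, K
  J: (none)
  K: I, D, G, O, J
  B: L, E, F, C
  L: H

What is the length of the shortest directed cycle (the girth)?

For each vertex v, BFS finds the shortest path from v back to v.
The shortest such closed walk is K → I → B → L → H → K, length 5.

5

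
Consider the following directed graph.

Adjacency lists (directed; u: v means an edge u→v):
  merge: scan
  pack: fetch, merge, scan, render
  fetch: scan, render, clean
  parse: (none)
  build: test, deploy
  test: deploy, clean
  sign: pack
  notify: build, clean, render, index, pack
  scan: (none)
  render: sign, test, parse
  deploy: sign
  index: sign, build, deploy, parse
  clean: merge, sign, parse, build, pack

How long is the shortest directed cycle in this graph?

3

For each vertex v, BFS finds the shortest path from v back to v.
The shortest such closed walk is clean → pack → fetch → clean, length 3.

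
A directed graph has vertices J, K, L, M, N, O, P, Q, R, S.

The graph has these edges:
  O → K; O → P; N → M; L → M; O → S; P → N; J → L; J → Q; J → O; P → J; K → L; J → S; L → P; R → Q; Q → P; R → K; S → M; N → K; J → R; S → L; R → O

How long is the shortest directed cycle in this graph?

For each vertex v, BFS finds the shortest path from v back to v.
The shortest such closed walk is J → L → P → J, length 3.

3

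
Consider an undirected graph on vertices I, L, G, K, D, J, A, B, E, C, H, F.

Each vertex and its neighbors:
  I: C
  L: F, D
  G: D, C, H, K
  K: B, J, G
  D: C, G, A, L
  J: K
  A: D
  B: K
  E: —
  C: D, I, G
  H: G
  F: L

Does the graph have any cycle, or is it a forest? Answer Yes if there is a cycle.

Yes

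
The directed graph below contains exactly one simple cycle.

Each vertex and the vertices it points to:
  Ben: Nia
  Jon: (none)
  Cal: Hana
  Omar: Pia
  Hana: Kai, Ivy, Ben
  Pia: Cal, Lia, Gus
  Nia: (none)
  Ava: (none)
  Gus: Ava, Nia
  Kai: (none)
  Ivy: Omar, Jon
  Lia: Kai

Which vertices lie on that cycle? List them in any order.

DFS with gray/black marking from Omar:
Omar gray
  Pia gray
    Cal gray
      Hana gray
        Kai gray
        Kai black
        Ivy gray
          Ivy→Omar: Omar is gray → back edge
Back edge closes the cycle Omar → Pia → Cal → Hana → Ivy → Omar; its vertices are {Cal, Ivy, Pia, Hana, Omar}.

Cal, Ivy, Pia, Hana, Omar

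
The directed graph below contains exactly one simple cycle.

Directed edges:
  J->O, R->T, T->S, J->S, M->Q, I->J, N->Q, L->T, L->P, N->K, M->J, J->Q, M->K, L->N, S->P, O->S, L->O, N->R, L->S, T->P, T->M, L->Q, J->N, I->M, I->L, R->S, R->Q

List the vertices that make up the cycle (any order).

J, M, N, R, T

DFS with gray/black marking from M:
M gray
  K gray
  K black
  Q gray
  Q black
  J gray
    J→Q: Q black — skip
    S gray
      P gray
      P black
    S black
    O gray
      O→S: S black — skip
    O black
    N gray
      N→K: K black — skip
      R gray
        R→S: S black — skip
        R→Q: Q black — skip
        T gray
          T→M: M is gray → back edge
Back edge closes the cycle M → J → N → R → T → M; its vertices are {J, M, N, R, T}.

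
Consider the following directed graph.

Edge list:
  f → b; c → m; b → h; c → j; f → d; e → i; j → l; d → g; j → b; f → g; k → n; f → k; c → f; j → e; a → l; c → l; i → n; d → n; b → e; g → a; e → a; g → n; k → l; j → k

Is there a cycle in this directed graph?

No

DFS with white/gray/black marking, starting from m:
m gray
m black
a gray
  l gray
  l black
a black
b gray
  h gray
  h black
  e gray
    i gray
      n gray
      n black
    i black
    e→a: a black — skip
  e black
b black
c gray
  j gray
    j→l: l black — skip
    k gray
      k→l: l black — skip
      k→n: n black — skip
    k black
    j→e: e black — skip
    j→b: b black — skip
  j black
  f gray
    g gray
      g→a: a black — skip
      g→n: n black — skip
    g black
    d gray
      d→g: g black — skip
      d→n: n black — skip
    d black
    f→k: k black — skip
    f→b: b black — skip
  f black
  c→l: l black — skip
  c→m: m black — skip
c black
Every edge goes to a white or black vertex — no back edge, so the graph is acyclic.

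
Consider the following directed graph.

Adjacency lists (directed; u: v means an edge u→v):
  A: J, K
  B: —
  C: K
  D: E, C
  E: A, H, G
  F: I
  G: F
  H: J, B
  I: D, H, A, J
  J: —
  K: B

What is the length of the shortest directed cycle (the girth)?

For each vertex v, BFS finds the shortest path from v back to v.
The shortest such closed walk is F → I → D → E → G → F, length 5.

5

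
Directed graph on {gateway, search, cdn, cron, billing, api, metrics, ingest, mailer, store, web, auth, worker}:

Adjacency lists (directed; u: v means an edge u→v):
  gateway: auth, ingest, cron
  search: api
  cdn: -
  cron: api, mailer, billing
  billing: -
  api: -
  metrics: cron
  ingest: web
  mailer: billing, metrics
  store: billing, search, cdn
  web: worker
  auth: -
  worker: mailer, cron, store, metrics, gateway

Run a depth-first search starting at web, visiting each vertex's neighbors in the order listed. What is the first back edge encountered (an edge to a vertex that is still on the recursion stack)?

DFS from web (visiting each vertex's neighbors in the order listed); mark gray on enter, black on exit:
web gray
  worker gray
    mailer gray
      billing gray
      billing black
      metrics gray
        cron gray
          api gray
          api black
          cron→mailer: mailer is gray → back edge
First back edge: cron → mailer.

cron->mailer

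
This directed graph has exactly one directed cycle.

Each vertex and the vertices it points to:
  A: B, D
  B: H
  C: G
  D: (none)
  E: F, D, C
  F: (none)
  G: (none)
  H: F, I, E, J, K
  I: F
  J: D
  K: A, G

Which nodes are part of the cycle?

DFS with gray/black marking from H:
H gray
  F gray
  F black
  I gray
    I→F: F black — skip
  I black
  E gray
    E→F: F black — skip
    D gray
    D black
    C gray
      G gray
      G black
    C black
  E black
  J gray
    J→D: D black — skip
  J black
  K gray
    A gray
      B gray
        B→H: H is gray → back edge
Back edge closes the cycle H → K → A → B → H; its vertices are {A, B, H, K}.

A, B, H, K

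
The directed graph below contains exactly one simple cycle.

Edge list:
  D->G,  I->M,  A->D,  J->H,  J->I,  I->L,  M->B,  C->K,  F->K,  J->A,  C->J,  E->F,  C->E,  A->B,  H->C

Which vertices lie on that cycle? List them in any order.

C, H, J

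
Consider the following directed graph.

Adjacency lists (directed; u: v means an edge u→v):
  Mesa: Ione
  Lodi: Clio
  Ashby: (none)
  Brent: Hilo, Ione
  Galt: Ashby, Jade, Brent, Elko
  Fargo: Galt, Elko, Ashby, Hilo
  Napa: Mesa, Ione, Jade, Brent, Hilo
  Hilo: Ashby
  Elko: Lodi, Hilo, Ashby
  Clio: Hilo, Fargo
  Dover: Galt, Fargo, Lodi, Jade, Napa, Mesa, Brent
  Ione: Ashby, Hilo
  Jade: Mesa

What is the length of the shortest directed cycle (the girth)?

4

For each vertex v, BFS finds the shortest path from v back to v.
The shortest such closed walk is Lodi → Clio → Fargo → Elko → Lodi, length 4.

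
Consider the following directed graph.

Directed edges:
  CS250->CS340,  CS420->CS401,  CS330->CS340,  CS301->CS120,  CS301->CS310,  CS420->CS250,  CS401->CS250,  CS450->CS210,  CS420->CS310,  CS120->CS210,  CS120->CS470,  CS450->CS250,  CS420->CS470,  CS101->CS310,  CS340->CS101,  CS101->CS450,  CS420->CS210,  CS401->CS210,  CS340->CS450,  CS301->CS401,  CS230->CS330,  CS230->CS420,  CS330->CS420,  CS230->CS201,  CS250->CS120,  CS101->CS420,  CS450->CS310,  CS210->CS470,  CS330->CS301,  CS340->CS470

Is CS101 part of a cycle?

Yes

CS101 is on a cycle iff CS101 can reach itself via ≥1 edge.
CS101 → CS420 → CS250 → CS340 → CS101 — yes.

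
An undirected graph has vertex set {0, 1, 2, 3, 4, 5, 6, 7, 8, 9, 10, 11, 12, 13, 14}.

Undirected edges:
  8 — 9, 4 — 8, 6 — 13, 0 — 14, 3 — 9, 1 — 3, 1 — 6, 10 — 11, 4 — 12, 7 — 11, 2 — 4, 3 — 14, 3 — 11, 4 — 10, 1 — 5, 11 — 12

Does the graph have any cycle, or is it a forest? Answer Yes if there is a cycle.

Yes

DFS, tracking each vertex's parent; an edge to a visited non-parent vertex closes a cycle.
Start from 8:
visit 8 (parent –)
  visit 4 (parent 8)
    visit 2 (parent 4)
      2–4: parent, skip
    visit 12 (parent 4)
      visit 11 (parent 12)
        visit 7 (parent 11)
          7–11: parent, skip
        visit 3 (parent 11)
          visit 14 (parent 3)
            visit 0 (parent 14)
              0–14: parent, skip
            14–3: parent, skip
          visit 9 (parent 3)
            9–3: parent, skip
            9–8: 8 visited and ≠ parent → cycle
Cycle: 8 – 4 – 12 – 11 – 3 – 9 – 8.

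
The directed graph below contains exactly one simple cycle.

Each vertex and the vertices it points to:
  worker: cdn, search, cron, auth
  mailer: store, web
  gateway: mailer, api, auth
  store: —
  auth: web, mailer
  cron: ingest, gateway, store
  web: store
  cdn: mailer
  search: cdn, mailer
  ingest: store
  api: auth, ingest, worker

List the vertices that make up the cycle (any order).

DFS with gray/black marking from gateway:
gateway gray
  mailer gray
    store gray
    store black
    web gray
      web→store: store black — skip
    web black
  mailer black
  api gray
    auth gray
      auth→web: web black — skip
      auth→mailer: mailer black — skip
    auth black
    ingest gray
      ingest→store: store black — skip
    ingest black
    worker gray
      cdn gray
        cdn→mailer: mailer black — skip
      cdn black
      search gray
        search→cdn: cdn black — skip
        search→mailer: mailer black — skip
      search black
      cron gray
        cron→ingest: ingest black — skip
        cron→gateway: gateway is gray → back edge
Back edge closes the cycle gateway → api → worker → cron → gateway; its vertices are {api, cron, worker, gateway}.

api, cron, worker, gateway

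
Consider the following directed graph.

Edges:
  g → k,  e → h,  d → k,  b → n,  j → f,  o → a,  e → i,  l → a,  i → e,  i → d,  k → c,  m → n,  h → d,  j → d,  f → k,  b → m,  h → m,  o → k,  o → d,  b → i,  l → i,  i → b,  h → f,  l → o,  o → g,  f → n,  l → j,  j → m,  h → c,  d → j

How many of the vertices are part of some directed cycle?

A vertex is on a directed cycle iff it belongs to a strongly connected component of size ≥ 2 (or has a self-loop).
The vertices on cycles are {b, d, e, i, j} — 5 in total.

5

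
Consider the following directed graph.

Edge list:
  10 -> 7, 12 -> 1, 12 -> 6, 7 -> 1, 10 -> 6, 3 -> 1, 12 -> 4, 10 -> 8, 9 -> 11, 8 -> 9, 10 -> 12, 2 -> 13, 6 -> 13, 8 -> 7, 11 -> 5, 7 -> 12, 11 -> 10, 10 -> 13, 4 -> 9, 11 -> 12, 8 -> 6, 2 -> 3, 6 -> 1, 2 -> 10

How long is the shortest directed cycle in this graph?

4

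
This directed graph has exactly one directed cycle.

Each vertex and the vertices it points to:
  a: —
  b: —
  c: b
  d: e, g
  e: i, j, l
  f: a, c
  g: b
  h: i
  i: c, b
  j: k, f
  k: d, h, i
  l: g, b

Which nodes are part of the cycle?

d, e, j, k

DFS with gray/black marking from j:
j gray
  k gray
    d gray
      e gray
        i gray
          c gray
            b gray
            b black
          c black
          i→b: b black — skip
        i black
        e→j: j is gray → back edge
Back edge closes the cycle j → k → d → e → j; its vertices are {d, e, j, k}.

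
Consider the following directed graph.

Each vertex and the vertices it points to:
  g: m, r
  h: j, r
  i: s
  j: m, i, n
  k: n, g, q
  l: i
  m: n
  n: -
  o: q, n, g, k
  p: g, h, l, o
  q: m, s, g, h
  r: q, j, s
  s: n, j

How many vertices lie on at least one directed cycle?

7

A vertex is on a directed cycle iff it belongs to a strongly connected component of size ≥ 2 (or has a self-loop).
The vertices on cycles are {g, h, i, j, q, r, s} — 7 in total.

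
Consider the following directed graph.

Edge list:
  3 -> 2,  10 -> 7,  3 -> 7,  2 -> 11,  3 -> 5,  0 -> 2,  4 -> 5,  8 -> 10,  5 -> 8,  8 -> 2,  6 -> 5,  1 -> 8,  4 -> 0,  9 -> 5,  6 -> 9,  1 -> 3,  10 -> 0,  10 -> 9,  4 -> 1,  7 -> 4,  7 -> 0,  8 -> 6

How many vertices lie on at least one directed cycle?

9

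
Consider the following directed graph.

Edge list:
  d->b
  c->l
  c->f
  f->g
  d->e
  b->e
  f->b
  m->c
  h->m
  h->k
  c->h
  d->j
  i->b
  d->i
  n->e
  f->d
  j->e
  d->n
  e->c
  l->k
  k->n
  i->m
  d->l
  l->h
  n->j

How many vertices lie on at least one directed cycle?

12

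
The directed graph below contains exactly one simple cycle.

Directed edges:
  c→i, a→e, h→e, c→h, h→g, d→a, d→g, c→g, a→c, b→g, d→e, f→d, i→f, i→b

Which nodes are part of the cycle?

a, c, d, f, i

DFS with gray/black marking from c:
c gray
  g gray
  g black
  h gray
    h→g: g black — skip
    e gray
    e black
  h black
  i gray
    b gray
      b→g: g black — skip
    b black
    f gray
      d gray
        a gray
          a→e: e black — skip
          a→c: c is gray → back edge
Back edge closes the cycle c → i → f → d → a → c; its vertices are {a, c, d, f, i}.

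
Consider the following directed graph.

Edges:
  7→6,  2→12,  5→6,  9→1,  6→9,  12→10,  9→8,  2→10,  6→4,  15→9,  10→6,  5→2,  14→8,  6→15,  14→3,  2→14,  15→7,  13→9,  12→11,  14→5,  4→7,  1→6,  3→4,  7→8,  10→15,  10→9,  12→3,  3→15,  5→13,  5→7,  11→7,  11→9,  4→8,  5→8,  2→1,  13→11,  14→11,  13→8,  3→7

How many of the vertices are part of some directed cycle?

9

A vertex is on a directed cycle iff it belongs to a strongly connected component of size ≥ 2 (or has a self-loop).
The vertices on cycles are {1, 2, 4, 5, 6, 7, 9, 14, 15} — 9 in total.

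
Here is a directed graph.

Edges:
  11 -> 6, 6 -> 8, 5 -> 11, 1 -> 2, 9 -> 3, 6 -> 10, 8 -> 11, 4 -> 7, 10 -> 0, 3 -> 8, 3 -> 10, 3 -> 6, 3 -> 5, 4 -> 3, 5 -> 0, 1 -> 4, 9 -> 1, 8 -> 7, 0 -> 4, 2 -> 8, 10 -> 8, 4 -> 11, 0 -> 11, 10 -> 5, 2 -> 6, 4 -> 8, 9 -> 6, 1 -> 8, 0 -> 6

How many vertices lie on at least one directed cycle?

8

A vertex is on a directed cycle iff it belongs to a strongly connected component of size ≥ 2 (or has a self-loop).
The vertices on cycles are {0, 3, 4, 5, 6, 8, 10, 11} — 8 in total.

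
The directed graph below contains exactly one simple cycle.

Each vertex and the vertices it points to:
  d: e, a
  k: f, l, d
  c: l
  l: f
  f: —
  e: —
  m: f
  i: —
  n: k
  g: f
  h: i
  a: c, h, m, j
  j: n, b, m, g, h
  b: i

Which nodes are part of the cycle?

a, d, j, k, n

DFS with gray/black marking from d:
d gray
  e gray
  e black
  a gray
    c gray
      l gray
        f gray
        f black
      l black
    c black
    h gray
      i gray
      i black
    h black
    m gray
      m→f: f black — skip
    m black
    j gray
      n gray
        k gray
          k→f: f black — skip
          k→l: l black — skip
          k→d: d is gray → back edge
Back edge closes the cycle d → a → j → n → k → d; its vertices are {a, d, j, k, n}.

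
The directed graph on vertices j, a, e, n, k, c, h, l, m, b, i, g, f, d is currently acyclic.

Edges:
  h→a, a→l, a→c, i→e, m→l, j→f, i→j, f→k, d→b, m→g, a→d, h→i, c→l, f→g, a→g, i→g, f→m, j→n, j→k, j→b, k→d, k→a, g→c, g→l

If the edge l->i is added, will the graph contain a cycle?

Adding l→i creates a cycle iff i can already reach l.
Path from i: i → g → l.
So i → … → l → i is a cycle.

Yes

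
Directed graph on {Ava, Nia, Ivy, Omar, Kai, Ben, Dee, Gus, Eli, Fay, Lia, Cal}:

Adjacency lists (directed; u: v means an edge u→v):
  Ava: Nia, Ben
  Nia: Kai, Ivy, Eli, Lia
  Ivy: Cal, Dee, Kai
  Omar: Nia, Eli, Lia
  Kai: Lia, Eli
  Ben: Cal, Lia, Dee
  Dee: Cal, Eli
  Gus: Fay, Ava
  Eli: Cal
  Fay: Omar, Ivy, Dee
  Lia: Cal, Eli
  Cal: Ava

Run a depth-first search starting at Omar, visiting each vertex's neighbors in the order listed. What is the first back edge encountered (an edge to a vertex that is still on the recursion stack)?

DFS from Omar (visiting each vertex's neighbors in the order listed); mark gray on enter, black on exit:
Omar gray
  Nia gray
    Kai gray
      Lia gray
        Cal gray
          Ava gray
            Ava→Nia: Nia is gray → back edge
First back edge: Ava → Nia.

Ava->Nia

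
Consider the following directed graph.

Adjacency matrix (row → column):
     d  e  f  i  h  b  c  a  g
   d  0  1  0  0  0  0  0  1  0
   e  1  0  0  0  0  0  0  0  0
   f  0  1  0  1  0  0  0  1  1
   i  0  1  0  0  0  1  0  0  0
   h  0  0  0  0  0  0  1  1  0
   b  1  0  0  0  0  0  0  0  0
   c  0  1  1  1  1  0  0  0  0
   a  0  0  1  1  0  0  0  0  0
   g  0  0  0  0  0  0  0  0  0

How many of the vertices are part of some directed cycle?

8

A vertex is on a directed cycle iff it belongs to a strongly connected component of size ≥ 2 (or has a self-loop).
The vertices on cycles are {a, b, c, d, e, f, h, i} — 8 in total.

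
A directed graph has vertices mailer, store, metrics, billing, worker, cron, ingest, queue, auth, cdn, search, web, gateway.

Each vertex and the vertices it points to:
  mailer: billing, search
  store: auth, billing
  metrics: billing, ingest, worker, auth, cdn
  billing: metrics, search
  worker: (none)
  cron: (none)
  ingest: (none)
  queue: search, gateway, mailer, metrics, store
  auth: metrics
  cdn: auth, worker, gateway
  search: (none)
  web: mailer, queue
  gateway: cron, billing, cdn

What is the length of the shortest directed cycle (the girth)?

2

For each vertex v, BFS finds the shortest path from v back to v.
The shortest such closed walk is metrics → billing → metrics, length 2.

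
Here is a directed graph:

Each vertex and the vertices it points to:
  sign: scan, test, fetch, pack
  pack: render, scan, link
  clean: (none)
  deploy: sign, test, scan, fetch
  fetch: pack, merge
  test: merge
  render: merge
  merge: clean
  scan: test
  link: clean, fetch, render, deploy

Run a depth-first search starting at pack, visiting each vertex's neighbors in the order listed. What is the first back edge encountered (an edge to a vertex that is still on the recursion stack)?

fetch→pack

DFS from pack (visiting each vertex's neighbors in the order listed); mark gray on enter, black on exit:
pack gray
  render gray
    merge gray
      clean gray
      clean black
    merge black
  render black
  scan gray
    test gray
      test→merge: merge black — skip
    test black
  scan black
  link gray
    link→clean: clean black — skip
    fetch gray
      fetch→pack: pack is gray → back edge
First back edge: fetch → pack.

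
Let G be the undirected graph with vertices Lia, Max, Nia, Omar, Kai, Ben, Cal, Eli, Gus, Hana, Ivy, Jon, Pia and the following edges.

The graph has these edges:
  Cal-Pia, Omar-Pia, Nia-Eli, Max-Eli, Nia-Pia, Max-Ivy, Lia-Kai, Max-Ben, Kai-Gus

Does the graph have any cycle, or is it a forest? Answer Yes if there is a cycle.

No

DFS, tracking each vertex's parent; an edge to a visited non-parent vertex closes a cycle.
Start from Ben:
visit Ben (parent –)
  visit Max (parent Ben)
    visit Eli (parent Max)
      visit Nia (parent Eli)
        Nia–Eli: parent, skip
        visit Pia (parent Nia)
          Pia–Nia: parent, skip
          visit Cal (parent Pia)
            Cal–Pia: parent, skip
          visit Omar (parent Pia)
            Omar–Pia: parent, skip
      Eli–Max: parent, skip
    visit Ivy (parent Max)
      Ivy–Max: parent, skip
    Max–Ben: parent, skip
visit Lia (parent –)
  visit Kai (parent Lia)
    visit Gus (parent Kai)
      Gus–Kai: parent, skip
    Kai–Lia: parent, skip
visit Hana (parent –)
visit Jon (parent –)
No non-parent visited neighbor found — the graph is a forest.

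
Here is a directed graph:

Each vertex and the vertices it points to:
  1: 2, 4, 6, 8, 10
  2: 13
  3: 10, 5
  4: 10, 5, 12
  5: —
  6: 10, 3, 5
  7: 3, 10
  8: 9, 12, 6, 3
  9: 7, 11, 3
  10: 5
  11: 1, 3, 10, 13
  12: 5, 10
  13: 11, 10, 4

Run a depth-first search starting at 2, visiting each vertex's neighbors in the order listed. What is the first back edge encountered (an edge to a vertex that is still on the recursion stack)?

1→2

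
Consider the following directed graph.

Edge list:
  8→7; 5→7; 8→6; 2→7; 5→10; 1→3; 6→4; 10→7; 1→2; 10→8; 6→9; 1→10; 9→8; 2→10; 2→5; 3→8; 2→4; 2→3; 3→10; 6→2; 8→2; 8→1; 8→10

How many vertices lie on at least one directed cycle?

8

A vertex is on a directed cycle iff it belongs to a strongly connected component of size ≥ 2 (or has a self-loop).
The vertices on cycles are {1, 2, 3, 5, 6, 8, 9, 10} — 8 in total.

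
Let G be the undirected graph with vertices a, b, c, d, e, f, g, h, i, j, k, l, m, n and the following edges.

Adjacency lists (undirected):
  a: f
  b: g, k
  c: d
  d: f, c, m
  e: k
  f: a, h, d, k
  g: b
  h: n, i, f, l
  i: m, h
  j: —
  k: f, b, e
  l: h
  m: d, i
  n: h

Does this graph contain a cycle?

DFS, tracking each vertex's parent; an edge to a visited non-parent vertex closes a cycle.
Start from k:
visit k (parent –)
  visit f (parent k)
    visit a (parent f)
      a–f: parent, skip
    visit h (parent f)
      visit n (parent h)
        n–h: parent, skip
      visit i (parent h)
        visit m (parent i)
          visit d (parent m)
            d–f: f visited and ≠ parent → cycle
Cycle: f – h – i – m – d – f.

Yes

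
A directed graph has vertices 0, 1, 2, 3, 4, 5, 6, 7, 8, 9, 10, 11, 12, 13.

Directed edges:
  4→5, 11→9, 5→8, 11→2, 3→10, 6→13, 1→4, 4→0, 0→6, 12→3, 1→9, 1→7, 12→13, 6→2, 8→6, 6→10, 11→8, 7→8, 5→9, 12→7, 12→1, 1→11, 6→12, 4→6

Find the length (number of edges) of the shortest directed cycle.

4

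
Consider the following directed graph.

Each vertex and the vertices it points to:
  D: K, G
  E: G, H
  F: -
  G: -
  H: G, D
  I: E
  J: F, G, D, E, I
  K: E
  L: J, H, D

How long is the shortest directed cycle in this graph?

4

For each vertex v, BFS finds the shortest path from v back to v.
The shortest such closed walk is H → D → K → E → H, length 4.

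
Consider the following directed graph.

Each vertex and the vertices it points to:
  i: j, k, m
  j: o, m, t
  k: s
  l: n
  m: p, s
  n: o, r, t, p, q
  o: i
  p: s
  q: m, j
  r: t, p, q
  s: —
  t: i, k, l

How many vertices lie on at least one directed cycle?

8

A vertex is on a directed cycle iff it belongs to a strongly connected component of size ≥ 2 (or has a self-loop).
The vertices on cycles are {i, j, l, n, o, q, r, t} — 8 in total.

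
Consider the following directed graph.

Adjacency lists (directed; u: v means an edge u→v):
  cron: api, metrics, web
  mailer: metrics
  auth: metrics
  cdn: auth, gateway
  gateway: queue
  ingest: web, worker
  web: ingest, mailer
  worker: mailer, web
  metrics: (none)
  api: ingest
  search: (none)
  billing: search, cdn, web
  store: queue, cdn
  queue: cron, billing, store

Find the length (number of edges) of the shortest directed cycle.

2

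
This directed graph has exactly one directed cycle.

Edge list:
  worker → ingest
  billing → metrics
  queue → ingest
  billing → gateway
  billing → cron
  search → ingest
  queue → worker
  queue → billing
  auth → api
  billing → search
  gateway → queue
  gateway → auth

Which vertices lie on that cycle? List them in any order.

DFS with gray/black marking from billing:
billing gray
  metrics gray
  metrics black
  gateway gray
    auth gray
      api gray
      api black
    auth black
    queue gray
      worker gray
        ingest gray
        ingest black
      worker black
      queue→ingest: ingest black — skip
      queue→billing: billing is gray → back edge
Back edge closes the cycle billing → gateway → queue → billing; its vertices are {queue, billing, gateway}.

queue, billing, gateway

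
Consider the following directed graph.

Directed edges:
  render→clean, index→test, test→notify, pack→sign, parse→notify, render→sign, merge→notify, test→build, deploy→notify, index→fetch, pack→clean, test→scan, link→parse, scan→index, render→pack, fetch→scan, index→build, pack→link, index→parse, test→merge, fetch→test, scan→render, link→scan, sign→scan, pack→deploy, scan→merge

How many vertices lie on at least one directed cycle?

8

A vertex is on a directed cycle iff it belongs to a strongly connected component of size ≥ 2 (or has a self-loop).
The vertices on cycles are {link, pack, scan, sign, test, fetch, index, render} — 8 in total.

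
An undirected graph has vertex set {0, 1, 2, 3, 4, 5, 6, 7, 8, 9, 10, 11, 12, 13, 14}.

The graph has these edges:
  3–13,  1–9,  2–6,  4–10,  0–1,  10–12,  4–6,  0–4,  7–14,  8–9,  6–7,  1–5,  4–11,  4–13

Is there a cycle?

DFS, tracking each vertex's parent; an edge to a visited non-parent vertex closes a cycle.
Start from 1:
visit 1 (parent –)
  visit 0 (parent 1)
    0–1: parent, skip
    visit 4 (parent 0)
      visit 13 (parent 4)
        visit 3 (parent 13)
          3–13: parent, skip
        13–4: parent, skip
      visit 6 (parent 4)
        6–4: parent, skip
        visit 7 (parent 6)
          7–6: parent, skip
          visit 14 (parent 7)
            14–7: parent, skip
        visit 2 (parent 6)
          2–6: parent, skip
      4–0: parent, skip
      visit 11 (parent 4)
        11–4: parent, skip
      visit 10 (parent 4)
        10–4: parent, skip
        visit 12 (parent 10)
          12–10: parent, skip
  visit 9 (parent 1)
    9–1: parent, skip
    visit 8 (parent 9)
      8–9: parent, skip
  visit 5 (parent 1)
    5–1: parent, skip
No non-parent visited neighbor found — the graph is a forest.

No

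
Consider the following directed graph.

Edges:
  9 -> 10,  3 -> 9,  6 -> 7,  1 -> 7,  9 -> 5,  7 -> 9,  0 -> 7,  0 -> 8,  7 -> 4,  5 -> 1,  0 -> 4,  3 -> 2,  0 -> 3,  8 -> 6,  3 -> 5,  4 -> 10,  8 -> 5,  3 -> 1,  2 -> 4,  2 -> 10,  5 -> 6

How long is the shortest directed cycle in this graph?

For each vertex v, BFS finds the shortest path from v back to v.
The shortest such closed walk is 9 → 5 → 1 → 7 → 9, length 4.

4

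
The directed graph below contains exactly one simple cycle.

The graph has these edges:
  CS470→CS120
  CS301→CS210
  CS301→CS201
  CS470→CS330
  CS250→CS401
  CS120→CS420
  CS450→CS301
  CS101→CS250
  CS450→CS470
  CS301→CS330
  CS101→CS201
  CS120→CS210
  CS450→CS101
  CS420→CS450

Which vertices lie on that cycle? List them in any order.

DFS with gray/black marking from CS450:
CS450 gray
  CS301 gray
    CS330 gray
    CS330 black
    CS201 gray
    CS201 black
    CS210 gray
    CS210 black
  CS301 black
  CS101 gray
    CS250 gray
      CS401 gray
      CS401 black
    CS250 black
    CS101→CS201: CS201 black — skip
  CS101 black
  CS470 gray
    CS120 gray
      CS120→CS210: CS210 black — skip
      CS420 gray
        CS420→CS450: CS450 is gray → back edge
Back edge closes the cycle CS450 → CS470 → CS120 → CS420 → CS450; its vertices are {CS120, CS420, CS450, CS470}.

CS120, CS420, CS450, CS470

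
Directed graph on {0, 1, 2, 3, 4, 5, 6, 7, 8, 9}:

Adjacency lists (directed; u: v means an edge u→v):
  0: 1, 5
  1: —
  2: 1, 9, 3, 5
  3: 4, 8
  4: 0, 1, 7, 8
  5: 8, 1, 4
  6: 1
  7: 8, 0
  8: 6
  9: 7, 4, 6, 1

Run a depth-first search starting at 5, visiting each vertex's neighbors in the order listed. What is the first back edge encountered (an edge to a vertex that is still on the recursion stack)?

DFS from 5 (visiting each vertex's neighbors in the order listed); mark gray on enter, black on exit:
5 gray
  8 gray
    6 gray
      1 gray
      1 black
    6 black
  8 black
  5→1: 1 black — skip
  4 gray
    0 gray
      0→1: 1 black — skip
      0→5: 5 is gray → back edge
First back edge: 0 → 5.

0→5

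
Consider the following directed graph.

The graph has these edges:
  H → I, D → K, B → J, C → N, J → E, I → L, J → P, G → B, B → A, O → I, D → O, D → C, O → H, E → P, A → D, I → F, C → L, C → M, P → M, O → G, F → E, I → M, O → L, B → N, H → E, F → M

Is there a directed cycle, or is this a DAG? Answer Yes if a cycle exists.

Yes

DFS with white/gray/black marking, starting from M:
M gray
M black
A gray
  D gray
    K gray
    K black
    O gray
      I gray
        I→M: M black — skip
        L gray
        L black
        F gray
          E gray
            P gray
              P→M: M black — skip
            P black
          E black
          F→M: M black — skip
        F black
      I black
      H gray
        H→I: I black — skip
        H→E: E black — skip
      H black
      O→L: L black — skip
      G gray
        B gray
          N gray
          N black
          B→A: A is gray → back edge
Back edge found, so a cycle exists: A → D → O → G → B → A.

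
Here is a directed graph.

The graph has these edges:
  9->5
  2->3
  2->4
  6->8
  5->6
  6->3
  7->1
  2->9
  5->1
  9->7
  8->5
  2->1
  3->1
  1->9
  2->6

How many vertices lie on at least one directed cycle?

A vertex is on a directed cycle iff it belongs to a strongly connected component of size ≥ 2 (or has a self-loop).
The vertices on cycles are {1, 3, 5, 6, 7, 8, 9} — 7 in total.

7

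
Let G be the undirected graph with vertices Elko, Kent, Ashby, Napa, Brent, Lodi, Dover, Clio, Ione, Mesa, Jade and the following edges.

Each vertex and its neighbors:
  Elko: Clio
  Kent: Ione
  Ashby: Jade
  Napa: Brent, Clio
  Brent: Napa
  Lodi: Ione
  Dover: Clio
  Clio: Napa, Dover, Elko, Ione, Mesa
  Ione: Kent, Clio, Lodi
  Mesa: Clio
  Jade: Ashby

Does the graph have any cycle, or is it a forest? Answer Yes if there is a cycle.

DFS, tracking each vertex's parent; an edge to a visited non-parent vertex closes a cycle.
Start from Jade:
visit Jade (parent –)
  visit Ashby (parent Jade)
    Ashby–Jade: parent, skip
visit Elko (parent –)
  visit Clio (parent Elko)
    visit Napa (parent Clio)
      visit Brent (parent Napa)
        Brent–Napa: parent, skip
      Napa–Clio: parent, skip
    visit Dover (parent Clio)
      Dover–Clio: parent, skip
    Clio–Elko: parent, skip
    visit Ione (parent Clio)
      visit Kent (parent Ione)
        Kent–Ione: parent, skip
      Ione–Clio: parent, skip
      visit Lodi (parent Ione)
        Lodi–Ione: parent, skip
    visit Mesa (parent Clio)
      Mesa–Clio: parent, skip
No non-parent visited neighbor found — the graph is a forest.

No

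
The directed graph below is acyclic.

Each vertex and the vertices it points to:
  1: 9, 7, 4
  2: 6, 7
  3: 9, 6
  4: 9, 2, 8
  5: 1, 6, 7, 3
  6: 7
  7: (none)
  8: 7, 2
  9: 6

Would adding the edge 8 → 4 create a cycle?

Adding 8→4 creates a cycle iff 4 can already reach 8.
Path from 4: 4 → 8.
So 4 → … → 8 → 4 is a cycle.

Yes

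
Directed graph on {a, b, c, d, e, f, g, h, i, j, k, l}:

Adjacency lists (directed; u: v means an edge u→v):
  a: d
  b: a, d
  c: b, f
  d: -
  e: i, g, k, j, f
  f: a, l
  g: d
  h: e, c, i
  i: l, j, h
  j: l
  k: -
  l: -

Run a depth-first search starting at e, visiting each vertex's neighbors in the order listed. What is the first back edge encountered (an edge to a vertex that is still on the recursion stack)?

DFS from e (visiting each vertex's neighbors in the order listed); mark gray on enter, black on exit:
e gray
  i gray
    l gray
    l black
    j gray
      j→l: l black — skip
    j black
    h gray
      h→e: e is gray → back edge
First back edge: h → e.

h->e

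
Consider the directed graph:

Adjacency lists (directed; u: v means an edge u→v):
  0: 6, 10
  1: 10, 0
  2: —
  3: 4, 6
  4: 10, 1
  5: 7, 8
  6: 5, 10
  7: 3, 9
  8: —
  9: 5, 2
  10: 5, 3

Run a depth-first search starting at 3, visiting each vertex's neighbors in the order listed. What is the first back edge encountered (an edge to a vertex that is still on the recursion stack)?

DFS from 3 (visiting each vertex's neighbors in the order listed); mark gray on enter, black on exit:
3 gray
  4 gray
    10 gray
      5 gray
        7 gray
          7→3: 3 is gray → back edge
First back edge: 7 → 3.

7->3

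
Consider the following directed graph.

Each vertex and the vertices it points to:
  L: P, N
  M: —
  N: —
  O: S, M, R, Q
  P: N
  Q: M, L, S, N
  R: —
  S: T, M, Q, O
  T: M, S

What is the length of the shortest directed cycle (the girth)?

For each vertex v, BFS finds the shortest path from v back to v.
The shortest such closed walk is S → T → S, length 2.

2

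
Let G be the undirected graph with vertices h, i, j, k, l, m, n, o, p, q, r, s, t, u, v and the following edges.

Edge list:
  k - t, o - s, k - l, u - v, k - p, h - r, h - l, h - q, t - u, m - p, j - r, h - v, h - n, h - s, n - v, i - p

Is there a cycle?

Yes

DFS, tracking each vertex's parent; an edge to a visited non-parent vertex closes a cycle.
Start from h:
visit h (parent –)
  visit l (parent h)
    visit k (parent l)
      visit t (parent k)
        t–k: parent, skip
        visit u (parent t)
          visit v (parent u)
            visit n (parent v)
              n–h: h visited and ≠ parent → cycle
Cycle: h – l – k – t – u – v – n – h.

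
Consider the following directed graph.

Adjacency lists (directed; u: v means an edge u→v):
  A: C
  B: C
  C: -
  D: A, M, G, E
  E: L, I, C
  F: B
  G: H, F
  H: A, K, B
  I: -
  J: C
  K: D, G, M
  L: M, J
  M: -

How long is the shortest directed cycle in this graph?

3

For each vertex v, BFS finds the shortest path from v back to v.
The shortest such closed walk is G → H → K → G, length 3.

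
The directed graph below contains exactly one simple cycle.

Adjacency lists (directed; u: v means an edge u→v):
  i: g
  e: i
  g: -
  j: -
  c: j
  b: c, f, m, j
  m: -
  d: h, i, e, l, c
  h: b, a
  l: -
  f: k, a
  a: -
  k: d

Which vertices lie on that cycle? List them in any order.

b, d, f, h, k

DFS with gray/black marking from d:
d gray
  h gray
    b gray
      c gray
        j gray
        j black
      c black
      f gray
        k gray
          k→d: d is gray → back edge
Back edge closes the cycle d → h → b → f → k → d; its vertices are {b, d, f, h, k}.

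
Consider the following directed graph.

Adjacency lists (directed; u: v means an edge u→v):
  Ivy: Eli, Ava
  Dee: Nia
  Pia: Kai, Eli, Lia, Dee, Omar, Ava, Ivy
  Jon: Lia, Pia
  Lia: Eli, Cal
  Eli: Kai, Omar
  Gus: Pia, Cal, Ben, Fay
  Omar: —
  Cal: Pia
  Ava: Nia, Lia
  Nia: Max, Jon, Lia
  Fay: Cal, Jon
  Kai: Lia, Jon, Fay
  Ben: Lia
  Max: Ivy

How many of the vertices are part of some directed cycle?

12

A vertex is on a directed cycle iff it belongs to a strongly connected component of size ≥ 2 (or has a self-loop).
The vertices on cycles are {Ava, Cal, Dee, Eli, Fay, Ivy, Jon, Kai, Lia, Max, Nia, Pia} — 12 in total.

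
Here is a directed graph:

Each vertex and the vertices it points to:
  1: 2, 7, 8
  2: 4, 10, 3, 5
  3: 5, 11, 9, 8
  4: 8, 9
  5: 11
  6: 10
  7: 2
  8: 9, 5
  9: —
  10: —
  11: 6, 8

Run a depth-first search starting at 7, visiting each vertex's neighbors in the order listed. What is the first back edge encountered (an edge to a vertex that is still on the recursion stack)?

11->8

DFS from 7 (visiting each vertex's neighbors in the order listed); mark gray on enter, black on exit:
7 gray
  2 gray
    4 gray
      8 gray
        9 gray
        9 black
        5 gray
          11 gray
            6 gray
              10 gray
              10 black
            6 black
            11→8: 8 is gray → back edge
First back edge: 11 → 8.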